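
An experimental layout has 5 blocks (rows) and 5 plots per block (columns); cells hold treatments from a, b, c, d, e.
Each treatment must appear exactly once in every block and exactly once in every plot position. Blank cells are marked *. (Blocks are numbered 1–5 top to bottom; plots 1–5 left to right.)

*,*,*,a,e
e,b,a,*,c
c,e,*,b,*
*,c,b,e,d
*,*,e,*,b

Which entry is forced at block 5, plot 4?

Block 1, plot 2: block 1 has {a, e} and plot 2 has {b, c, e}, leaving only d.
Block 1, plot 1: block 1 has {a, d, e} and plot 1 has {c, e}, leaving only b.
Block 1, plot 3: block 1 has {a, b, d, e} and plot 3 has {a, b, e}, leaving only c.
Block 2, plot 4: block 2 has {a, b, c, e} and plot 4 has {a, b, e}, leaving only d.
Block 5 already has {b, e} and plot 4 already has {a, b, d, e}, so block 5, plot 4 must be c.

c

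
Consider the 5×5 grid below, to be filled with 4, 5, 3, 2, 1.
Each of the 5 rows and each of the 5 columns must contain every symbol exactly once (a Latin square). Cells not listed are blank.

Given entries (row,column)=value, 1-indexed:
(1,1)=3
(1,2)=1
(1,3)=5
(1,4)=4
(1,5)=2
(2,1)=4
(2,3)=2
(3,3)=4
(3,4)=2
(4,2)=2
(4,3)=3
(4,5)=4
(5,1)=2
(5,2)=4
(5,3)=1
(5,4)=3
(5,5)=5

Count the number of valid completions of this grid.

2

Row 2, column 2: eliminating its row and column leaves {5, 3}.
Row 2, column 4: eliminating its row and column leaves {5, 1}.
Row 2, column 5: eliminating its row and column leaves {3, 1}.
Row 3, column 1: eliminating its row and column leaves {5, 1}.
Row 3, column 2: eliminating its row and column leaves {5, 3}.
Row 3, column 5: eliminating its row and column leaves {3, 1}.
Row 4, column 1: eliminating its row and column leaves {5, 1}.
Row 4, column 4: eliminating its row and column leaves {5, 1}.
Enumerating the assignments across these blanks that avoid any row or column repeat gives 2 completions.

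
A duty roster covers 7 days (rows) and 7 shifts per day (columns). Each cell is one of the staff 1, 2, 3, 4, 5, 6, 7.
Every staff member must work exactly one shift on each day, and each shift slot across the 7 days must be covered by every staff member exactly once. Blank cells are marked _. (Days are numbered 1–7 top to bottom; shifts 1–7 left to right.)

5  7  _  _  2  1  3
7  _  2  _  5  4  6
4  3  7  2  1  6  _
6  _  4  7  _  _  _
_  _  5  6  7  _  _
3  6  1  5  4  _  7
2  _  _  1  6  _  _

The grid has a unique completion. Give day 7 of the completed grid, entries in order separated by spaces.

Day 7, shift 3: day 7 has {1, 2, 6} and shift 3 has {1, 2, 4, 5, 7}, leaving only 3.
Day 1, shift 3: day 1 has {1, 2, 3, 5, 7} and shift 3 has {1, 2, 3, 4, 5, 7}, leaving only 6.
Day 1, shift 4: day 1 has {1, 2, 3, 5, 6, 7} and shift 4 has {1, 2, 5, 6, 7}, leaving only 4.
Day 2, shift 2: day 2 has {2, 4, 5, 6, 7} and shift 2 has {3, 6, 7}, leaving only 1.
Day 2, shift 4: day 2 has {1, 2, 4, 5, 6, 7} and shift 4 has {1, 2, 4, 5, 6, 7}, leaving only 3.
Day 3, shift 7: day 3 has {1, 2, 3, 4, 6, 7} and shift 7 has {3, 6, 7}, leaving only 5.
Day 7, shift 7: day 7 has {1, 2, 3, 6} and shift 7 has {3, 5, 6, 7}, leaving only 4.
Day 7, shift 2: day 7 has {1, 2, 3, 4, 6} and shift 2 has {1, 3, 6, 7}, leaving only 5.
Day 7, shift 6: day 7 has {1, 2, 3, 4, 5, 6} and shift 6 has {1, 4, 6}, leaving only 7.
So day 7 reads: 2 5 3 1 6 7 4.

2 5 3 1 6 7 4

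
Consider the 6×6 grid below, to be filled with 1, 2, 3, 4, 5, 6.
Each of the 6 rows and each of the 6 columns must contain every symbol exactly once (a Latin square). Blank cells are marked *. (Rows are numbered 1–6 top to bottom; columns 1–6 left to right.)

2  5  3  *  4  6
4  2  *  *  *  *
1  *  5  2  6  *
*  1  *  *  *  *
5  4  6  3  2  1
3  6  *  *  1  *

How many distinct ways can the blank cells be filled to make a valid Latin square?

Row 1, column 4: eliminating its row and column leaves {1}.
Row 2, column 3: eliminating its row and column leaves {1}.
Row 2, column 4: eliminating its row and column leaves {1, 5, 6}.
Row 2, column 5: eliminating its row and column leaves {3, 5}.
Row 2, column 6: eliminating its row and column leaves {3, 5}.
Row 3, column 2: eliminating its row and column leaves {3}.
Row 3, column 6: eliminating its row and column leaves {3, 4}.
Row 4, column 1: eliminating its row and column leaves {6}.
Row 4, column 3: eliminating its row and column leaves {2, 4}.
Row 4, column 4: eliminating its row and column leaves {4, 5, 6}.
Row 4, column 5: eliminating its row and column leaves {3, 5}.
Row 4, column 6: eliminating its row and column leaves {2, 3, 4, 5}.
Row 6, column 3: eliminating its row and column leaves {2, 4}.
Row 6, column 4: eliminating its row and column leaves {4, 5}.
Row 6, column 6: eliminating its row and column leaves {2, 4, 5}.
Enumerating the assignments across these blanks that avoid any row or column repeat gives 3 completions.

3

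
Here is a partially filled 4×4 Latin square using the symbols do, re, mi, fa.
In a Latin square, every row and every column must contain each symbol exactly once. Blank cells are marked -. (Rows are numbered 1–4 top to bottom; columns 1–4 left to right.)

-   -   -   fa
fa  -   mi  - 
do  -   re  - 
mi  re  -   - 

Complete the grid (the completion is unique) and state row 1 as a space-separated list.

Row 1, column 1: row 1 has {fa} and column 1 has {do, mi, fa}, leaving only re.
Row 1, column 3: row 1 has {re, fa} and column 3 has {re, mi}, leaving only do.
Row 1, column 2: row 1 has {do, re, fa} and column 2 has {re}, leaving only mi.
So row 1 reads: re mi do fa.

re mi do fa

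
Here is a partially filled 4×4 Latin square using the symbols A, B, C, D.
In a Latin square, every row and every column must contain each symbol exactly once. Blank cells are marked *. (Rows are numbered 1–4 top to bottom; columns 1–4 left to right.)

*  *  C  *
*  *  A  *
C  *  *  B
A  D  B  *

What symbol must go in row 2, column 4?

Row 3, column 2: row 3 has {B, C} and column 2 has {D}, leaving only A.
Row 1, column 2: row 1 has {C} and column 2 has {A, D}, leaving only B.
Row 1, column 1: row 1 has {B, C} and column 1 has {A, C}, leaving only D.
Row 1, column 4: row 1 has {B, C, D} and column 4 has {B}, leaving only A.
Row 2, column 1: row 2 has {A} and column 1 has {A, C, D}, leaving only B.
Row 2, column 2: row 2 has {A, B} and column 2 has {A, B, D}, leaving only C.
Row 2 already has {A, B, C} and column 4 already has {A, B}, so row 2, column 4 must be D.

D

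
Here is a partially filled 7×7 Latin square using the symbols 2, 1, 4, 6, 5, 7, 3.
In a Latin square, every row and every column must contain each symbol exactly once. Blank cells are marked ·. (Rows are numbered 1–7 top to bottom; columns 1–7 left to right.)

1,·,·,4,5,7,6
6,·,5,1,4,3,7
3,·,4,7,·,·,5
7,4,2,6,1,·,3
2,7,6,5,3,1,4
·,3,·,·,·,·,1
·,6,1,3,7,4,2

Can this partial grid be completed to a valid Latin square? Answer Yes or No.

No

Row 1, column 2: row 1 has {1, 4, 6, 5, 7} and column 2 has {4, 6, 7, 3}, so it must be 2.
Now row 2, column 2: row 2 together with column 2 already contain {2, 1, 4, 6, 5, 7, 3} — every symbol — so nothing can go there. The grid has no valid completion.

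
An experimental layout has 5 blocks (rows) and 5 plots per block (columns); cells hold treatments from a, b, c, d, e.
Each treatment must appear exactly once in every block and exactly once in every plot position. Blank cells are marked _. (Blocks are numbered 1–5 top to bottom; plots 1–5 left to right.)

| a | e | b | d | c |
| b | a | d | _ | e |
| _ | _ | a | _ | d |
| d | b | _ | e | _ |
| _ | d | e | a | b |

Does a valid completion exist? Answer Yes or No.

Yes

No block or plot among the givens repeats a symbol, and propagating forced cells runs into no contradiction.
One valid completion exists (for instance, a e b d c / b a d c e / e c a b d / d b c e a / c d e a b).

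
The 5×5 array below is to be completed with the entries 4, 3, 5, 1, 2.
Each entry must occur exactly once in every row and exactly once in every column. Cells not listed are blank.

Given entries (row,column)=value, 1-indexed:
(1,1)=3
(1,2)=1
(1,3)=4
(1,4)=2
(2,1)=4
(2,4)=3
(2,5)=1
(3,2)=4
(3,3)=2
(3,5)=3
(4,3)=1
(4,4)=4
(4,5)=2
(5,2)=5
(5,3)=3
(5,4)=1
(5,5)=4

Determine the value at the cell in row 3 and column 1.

Row 1, column 5: row 1 has {4, 3, 1, 2} and column 5 has {4, 3, 1, 2}, leaving only 5.
Row 2, column 2: row 2 has {4, 3, 1} and column 2 has {4, 5, 1}, leaving only 2.
Row 2, column 3: row 2 has {4, 3, 1, 2} and column 3 has {4, 3, 1, 2}, leaving only 5.
Row 3, column 4: row 3 has {4, 3, 2} and column 4 has {4, 3, 1, 2}, leaving only 5.
Row 3 already has {4, 3, 5, 2} and column 1 already has {4, 3}, so row 3, column 1 must be 1.

1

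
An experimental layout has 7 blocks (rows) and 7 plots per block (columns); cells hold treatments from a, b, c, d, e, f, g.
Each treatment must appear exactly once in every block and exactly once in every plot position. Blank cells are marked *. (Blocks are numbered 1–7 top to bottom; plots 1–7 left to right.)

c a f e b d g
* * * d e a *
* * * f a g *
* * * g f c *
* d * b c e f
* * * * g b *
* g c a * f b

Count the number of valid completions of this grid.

Block 2, plot 1: eliminating its block and plot leaves {b, f, g}.
Block 2, plot 2: eliminating its block and plot leaves {b, c, f}.
Block 2, plot 3: eliminating its block and plot leaves {b, g}.
Block 2, plot 7: eliminating its block and plot leaves {c}.
Block 3, plot 1: eliminating its block and plot leaves {b, d, e}.
Block 3, plot 2: eliminating its block and plot leaves {b, c, e}.
Block 3, plot 3: eliminating its block and plot leaves {b, d, e}.
Block 3, plot 7: eliminating its block and plot leaves {c, d, e}.
Block 4, plot 1: eliminating its block and plot leaves {a, b, d, e}.
Block 4, plot 2: eliminating its block and plot leaves {b, e}.
Block 4, plot 3: eliminating its block and plot leaves {a, b, d, e}.
Block 4, plot 7: eliminating its block and plot leaves {a, d, e}.
Block 5, plot 1: eliminating its block and plot leaves {a, g}.
Block 5, plot 3: eliminating its block and plot leaves {a, g}.
Block 6, plot 1: eliminating its block and plot leaves {a, d, e, f}.
Block 6, plot 2: eliminating its block and plot leaves {c, e, f}.
Block 6, plot 3: eliminating its block and plot leaves {a, d, e}.
Block 6, plot 4: eliminating its block and plot leaves {c}.
Block 6, plot 7: eliminating its block and plot leaves {a, c, d, e}.
Block 7, plot 1: eliminating its block and plot leaves {d, e}.
Block 7, plot 5: eliminating its block and plot leaves {d}.
Enumerating the assignments across these blanks that avoid any block or plot repeat gives 7 completions.

7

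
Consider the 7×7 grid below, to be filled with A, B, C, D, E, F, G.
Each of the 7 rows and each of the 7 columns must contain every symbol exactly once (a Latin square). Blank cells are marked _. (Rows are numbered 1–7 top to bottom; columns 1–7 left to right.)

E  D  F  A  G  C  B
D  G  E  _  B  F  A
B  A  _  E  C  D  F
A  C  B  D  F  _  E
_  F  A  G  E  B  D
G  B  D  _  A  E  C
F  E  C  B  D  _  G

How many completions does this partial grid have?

Row 2, column 4: eliminating its row and column leaves {C}.
Row 3, column 3: eliminating its row and column leaves {G}.
Row 4, column 6: eliminating its row and column leaves {G}.
Row 5, column 1: eliminating its row and column leaves {C}.
Row 6, column 4: eliminating its row and column leaves {F}.
Row 7, column 6: eliminating its row and column leaves {A}.
Only one assignment across all blanks avoids any row or column repeat, giving 1 completion.

1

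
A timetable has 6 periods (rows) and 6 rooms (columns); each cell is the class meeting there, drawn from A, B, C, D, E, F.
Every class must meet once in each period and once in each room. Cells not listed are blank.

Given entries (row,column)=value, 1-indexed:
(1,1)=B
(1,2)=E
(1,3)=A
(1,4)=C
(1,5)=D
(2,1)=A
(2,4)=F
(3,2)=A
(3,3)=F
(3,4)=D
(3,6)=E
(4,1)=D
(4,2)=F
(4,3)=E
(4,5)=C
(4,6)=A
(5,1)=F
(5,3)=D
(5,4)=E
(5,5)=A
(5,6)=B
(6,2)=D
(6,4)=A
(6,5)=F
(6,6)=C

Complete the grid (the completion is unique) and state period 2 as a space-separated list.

A B C F E D

Period 2, room 6: period 2 has {A, F} and room 6 has {A, B, C, E}, leaving only D.
Period 1, room 6: period 1 has {A, B, C, D, E} and room 6 has {A, B, C, D, E}, leaving only F.
Period 3, room 1: period 3 has {A, D, E, F} and room 1 has {A, B, D, F}, leaving only C.
Period 3, room 5: period 3 has {A, C, D, E, F} and room 5 has {A, C, D, F}, leaving only B.
Period 2, room 5: period 2 has {A, D, F} and room 5 has {A, B, C, D, F}, leaving only E.
Period 4, room 4: period 4 has {A, C, D, E, F} and room 4 has {A, C, D, E, F}, leaving only B.
Period 5, room 2: period 5 has {A, B, D, E, F} and room 2 has {A, D, E, F}, leaving only C.
Period 2, room 2: period 2 has {A, D, E, F} and room 2 has {A, C, D, E, F}, leaving only B.
Period 2, room 3: period 2 has {A, B, D, E, F} and room 3 has {A, D, E, F}, leaving only C.
So period 2 reads: A B C F E D.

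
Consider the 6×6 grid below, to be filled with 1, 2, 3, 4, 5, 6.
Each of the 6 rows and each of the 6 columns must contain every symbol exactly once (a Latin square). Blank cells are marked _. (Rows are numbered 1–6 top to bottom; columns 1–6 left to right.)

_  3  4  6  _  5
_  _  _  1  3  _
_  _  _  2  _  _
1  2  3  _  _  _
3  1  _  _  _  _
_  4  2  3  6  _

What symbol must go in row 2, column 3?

Row 1, column 1: row 1 has {3, 4, 5, 6} and column 1 has {1, 3}, leaving only 2.
Row 1, column 5: row 1 has {2, 3, 4, 5, 6} and column 5 has {3, 6}, leaving only 1.
Row 6, column 1: row 6 has {2, 3, 4, 6} and column 1 has {1, 2, 3}, leaving only 5.
Row 6, column 6: row 6 has {2, 3, 4, 5, 6} and column 6 has {5}, leaving only 1.
Row 2, column 3 is narrowed to {5, 6}.
If it were 6, then row 3, column 2 would be left with no valid symbol.
So row 2, column 3 must be 5.

5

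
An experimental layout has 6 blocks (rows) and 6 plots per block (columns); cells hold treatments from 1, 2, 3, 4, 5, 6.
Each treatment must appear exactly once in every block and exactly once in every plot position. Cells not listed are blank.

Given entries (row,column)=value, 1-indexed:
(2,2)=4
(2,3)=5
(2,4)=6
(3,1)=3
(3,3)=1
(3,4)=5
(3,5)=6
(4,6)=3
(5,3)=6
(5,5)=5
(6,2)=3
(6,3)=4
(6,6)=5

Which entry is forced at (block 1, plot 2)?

5

Block 3, plot 2: block 3 has {1, 3, 5, 6} and plot 2 has {3, 4}, leaving only 2.
Block 3, plot 6: block 3 has {1, 2, 3, 5, 6} and plot 6 has {3, 5}, leaving only 4.
Block 4, plot 3: block 4 has {3} and plot 3 has {1, 4, 5, 6}, leaving only 2.
Block 1, plot 3: block 1 has {} and plot 3 has {1, 2, 4, 5, 6}, leaving only 3.
Block 5, plot 2: block 5 has {5, 6} and plot 2 has {2, 3, 4}, leaving only 1.
Block 5, plot 6: block 5 has {1, 5, 6} and plot 6 has {3, 4, 5}, leaving only 2.
Block 2, plot 6: block 2 has {4, 5, 6} and plot 6 has {2, 3, 4, 5}, leaving only 1.
Block 1, plot 6: block 1 has {3} and plot 6 has {1, 2, 3, 4, 5}, leaving only 6.
Block 1 already has {3, 6} and plot 2 already has {1, 2, 3, 4}, so block 1, plot 2 must be 5.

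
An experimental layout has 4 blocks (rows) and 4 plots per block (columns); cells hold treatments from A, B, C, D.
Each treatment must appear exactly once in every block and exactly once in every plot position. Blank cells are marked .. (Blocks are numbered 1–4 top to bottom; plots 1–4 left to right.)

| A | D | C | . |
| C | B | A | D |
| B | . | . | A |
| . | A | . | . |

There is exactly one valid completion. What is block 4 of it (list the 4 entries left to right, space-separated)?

D A B C

Block 4, plot 1: block 4 has {A} and plot 1 has {A, B, C}, leaving only D.
Block 4, plot 3: block 4 has {A, D} and plot 3 has {A, C}, leaving only B.
Block 4, plot 4: block 4 has {A, B, D} and plot 4 has {A, D}, leaving only C.
So block 4 reads: D A B C.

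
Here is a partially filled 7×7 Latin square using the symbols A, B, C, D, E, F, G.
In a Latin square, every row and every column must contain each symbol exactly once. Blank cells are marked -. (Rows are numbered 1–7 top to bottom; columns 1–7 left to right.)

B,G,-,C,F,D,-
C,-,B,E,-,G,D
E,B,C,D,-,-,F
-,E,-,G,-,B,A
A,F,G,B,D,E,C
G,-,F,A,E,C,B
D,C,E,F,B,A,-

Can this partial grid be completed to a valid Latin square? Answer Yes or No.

No

Row 3, column 6: row 3 together with column 6 already contain {A, B, C, D, E, F, G} — every symbol — so nothing can go there. The grid has no valid completion.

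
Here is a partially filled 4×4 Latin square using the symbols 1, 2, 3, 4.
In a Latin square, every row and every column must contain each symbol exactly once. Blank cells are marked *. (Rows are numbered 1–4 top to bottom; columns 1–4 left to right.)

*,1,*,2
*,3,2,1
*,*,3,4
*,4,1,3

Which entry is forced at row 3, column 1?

1

Row 1, column 3: row 1 has {1, 2} and column 3 has {1, 2, 3}, leaving only 4.
Row 1, column 1: row 1 has {1, 2, 4} and column 1 has {}, leaving only 3.
Row 2, column 1: row 2 has {1, 2, 3} and column 1 has {3}, leaving only 4.
Row 3, column 2: row 3 has {3, 4} and column 2 has {1, 3, 4}, leaving only 2.
Row 3 already has {2, 3, 4} and column 1 already has {3, 4}, so row 3, column 1 must be 1.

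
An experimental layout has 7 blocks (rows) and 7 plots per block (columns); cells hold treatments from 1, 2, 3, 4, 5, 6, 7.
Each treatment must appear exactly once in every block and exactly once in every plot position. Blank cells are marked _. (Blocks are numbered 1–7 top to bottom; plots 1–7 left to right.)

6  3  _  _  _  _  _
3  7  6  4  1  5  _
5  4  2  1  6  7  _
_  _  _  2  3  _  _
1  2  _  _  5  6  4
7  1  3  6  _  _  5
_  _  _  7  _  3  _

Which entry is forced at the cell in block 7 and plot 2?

Block 1, plot 4: block 1 has {3, 6} and plot 4 has {1, 2, 4, 6, 7}, leaving only 5.
Block 2, plot 7: block 2 has {1, 3, 4, 5, 6, 7} and plot 7 has {4, 5}, leaving only 2.
Block 3, plot 7: block 3 has {1, 2, 4, 5, 6, 7} and plot 7 has {2, 4, 5}, leaving only 3.
Block 4, plot 1: block 4 has {2, 3} and plot 1 has {1, 3, 5, 6, 7}, leaving only 4.
Block 4, plot 6: block 4 has {2, 3, 4} and plot 6 has {3, 5, 6, 7}, leaving only 1.
Block 5, plot 3: block 5 has {1, 2, 4, 5, 6} and plot 3 has {2, 3, 6}, leaving only 7.
Block 4, plot 3: block 4 has {1, 2, 3, 4} and plot 3 has {2, 3, 6, 7}, leaving only 5.
Block 4, plot 2: block 4 has {1, 2, 3, 4, 5} and plot 2 has {1, 2, 3, 4, 7}, leaving only 6.
Block 7 already has {3, 7} and plot 2 already has {1, 2, 3, 4, 6, 7}, so block 7, plot 2 must be 5.

5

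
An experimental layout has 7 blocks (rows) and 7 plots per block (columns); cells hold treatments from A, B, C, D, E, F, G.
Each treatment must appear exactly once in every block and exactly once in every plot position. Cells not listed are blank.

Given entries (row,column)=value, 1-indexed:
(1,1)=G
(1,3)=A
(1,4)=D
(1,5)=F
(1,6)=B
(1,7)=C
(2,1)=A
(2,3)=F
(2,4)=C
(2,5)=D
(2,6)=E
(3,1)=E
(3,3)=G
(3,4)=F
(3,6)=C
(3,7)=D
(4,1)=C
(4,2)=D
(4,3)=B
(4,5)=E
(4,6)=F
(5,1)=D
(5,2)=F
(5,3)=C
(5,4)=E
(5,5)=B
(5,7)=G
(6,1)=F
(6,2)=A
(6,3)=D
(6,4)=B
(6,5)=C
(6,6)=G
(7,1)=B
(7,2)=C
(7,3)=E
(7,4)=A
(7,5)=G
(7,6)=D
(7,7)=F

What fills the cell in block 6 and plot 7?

Block 6 already has {A, B, C, D, F, G} and plot 7 already has {C, D, F, G}, so block 6, plot 7 must be E.

E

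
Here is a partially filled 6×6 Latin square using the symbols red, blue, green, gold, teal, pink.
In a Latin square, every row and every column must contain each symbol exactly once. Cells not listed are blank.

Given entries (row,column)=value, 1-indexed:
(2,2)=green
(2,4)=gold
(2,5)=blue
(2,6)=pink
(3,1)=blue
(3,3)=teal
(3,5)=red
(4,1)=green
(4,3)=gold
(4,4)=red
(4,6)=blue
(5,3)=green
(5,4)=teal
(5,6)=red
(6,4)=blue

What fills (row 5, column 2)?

blue

Row 2, column 3: row 2 has {blue, green, gold, pink} and column 3 has {green, gold, teal}, leaving only red.
Row 2, column 1: row 2 has {red, blue, green, gold, pink} and column 1 has {blue, green}, leaving only teal.
Row 6, column 3: row 6 has {blue} and column 3 has {red, green, gold, teal}, leaving only pink.
Row 1, column 3: row 1 has {} and column 3 has {red, green, gold, teal, pink}, leaving only blue.
Row 5, column 2 is narrowed to {blue, gold, pink}.
If it were gold, then row 6, column 2 would be left with no valid symbol.
If it were pink, then row 6, column 2 would be left with no valid symbol.
So row 5, column 2 must be blue.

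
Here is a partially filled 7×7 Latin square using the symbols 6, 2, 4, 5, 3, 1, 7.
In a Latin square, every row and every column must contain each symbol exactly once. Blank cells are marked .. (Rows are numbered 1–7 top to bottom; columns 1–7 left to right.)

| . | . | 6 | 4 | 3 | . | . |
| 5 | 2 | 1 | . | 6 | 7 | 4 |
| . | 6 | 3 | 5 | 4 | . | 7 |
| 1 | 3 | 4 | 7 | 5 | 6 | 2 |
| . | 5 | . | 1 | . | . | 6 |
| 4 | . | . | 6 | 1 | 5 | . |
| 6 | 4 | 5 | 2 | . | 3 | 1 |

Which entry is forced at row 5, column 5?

2

Row 1, column 7: row 1 has {6, 4, 3} and column 7 has {6, 2, 4, 1, 7}, leaving only 5.
Row 2, column 4: row 2 has {6, 2, 4, 5, 1, 7} and column 4 has {6, 2, 4, 5, 1, 7}, leaving only 3.
Row 3, column 1: row 3 has {6, 4, 5, 3, 7} and column 1 has {6, 4, 5, 1}, leaving only 2.
Row 1, column 1: row 1 has {6, 4, 5, 3} and column 1 has {6, 2, 4, 5, 1}, leaving only 7.
Row 1, column 2: row 1 has {6, 4, 5, 3, 7} and column 2 has {6, 2, 4, 5, 3}, leaving only 1.
Row 1, column 6: row 1 has {6, 4, 5, 3, 1, 7} and column 6 has {6, 5, 3, 7}, leaving only 2.
Row 3, column 6: row 3 has {6, 2, 4, 5, 3, 7} and column 6 has {6, 2, 5, 3, 7}, leaving only 1.
Row 5, column 1: row 5 has {6, 5, 1} and column 1 has {6, 2, 4, 5, 1, 7}, leaving only 3.
Row 5, column 6: row 5 has {6, 5, 3, 1} and column 6 has {6, 2, 5, 3, 1, 7}, leaving only 4.
Row 6, column 2: row 6 has {6, 4, 5, 1} and column 2 has {6, 2, 4, 5, 3, 1}, leaving only 7.
Row 6, column 3: row 6 has {6, 4, 5, 1, 7} and column 3 has {6, 4, 5, 3, 1}, leaving only 2.
Row 5, column 3: row 5 has {6, 4, 5, 3, 1} and column 3 has {6, 2, 4, 5, 3, 1}, leaving only 7.
Row 5 already has {6, 4, 5, 3, 1, 7} and column 5 already has {6, 4, 5, 3, 1}, so row 5, column 5 must be 2.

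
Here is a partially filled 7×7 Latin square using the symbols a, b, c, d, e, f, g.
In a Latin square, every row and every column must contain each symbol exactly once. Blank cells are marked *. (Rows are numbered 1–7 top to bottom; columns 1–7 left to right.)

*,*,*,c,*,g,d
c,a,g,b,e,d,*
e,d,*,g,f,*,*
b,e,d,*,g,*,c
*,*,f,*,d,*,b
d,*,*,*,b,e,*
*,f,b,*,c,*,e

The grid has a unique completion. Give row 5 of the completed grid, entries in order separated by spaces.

Row 1, column 2: row 1 has {c, d, g} and column 2 has {a, d, e, f}, leaving only b.
Row 1, column 5: row 1 has {b, c, d, g} and column 5 has {b, c, d, e, f, g}, leaving only a.
Row 1, column 1: row 1 has {a, b, c, d, g} and column 1 has {b, c, d, e}, leaving only f.
Row 1, column 3: row 1 has {a, b, c, d, f, g} and column 3 has {b, d, f, g}, leaving only e.
Row 2, column 7: row 2 has {a, b, c, d, e, g} and column 7 has {b, c, d, e}, leaving only f.
Row 3, column 7: row 3 has {d, e, f, g} and column 7 has {b, c, d, e, f}, leaving only a.
Row 3, column 3: row 3 has {a, d, e, f, g} and column 3 has {b, d, e, f, g}, leaving only c.
Row 3, column 6: row 3 has {a, c, d, e, f, g} and column 6 has {d, e, g}, leaving only b.
Row 6, column 3: row 6 has {b, d, e} and column 3 has {b, c, d, e, f, g}, leaving only a.
Row 6, column 4: row 6 has {a, b, d, e} and column 4 has {b, c, g}, leaving only f.
Row 4, column 4: row 4 has {b, c, d, e, g} and column 4 has {b, c, f, g}, leaving only a.
Row 5, column 4: row 5 has {b, d, f} and column 4 has {a, b, c, f, g}, leaving only e.
Row 4, column 6: row 4 has {a, b, c, d, e, g} and column 6 has {b, d, e, g}, leaving only f.
Row 6, column 7: row 6 has {a, b, d, e, f} and column 7 has {a, b, c, d, e, f}, leaving only g.
Row 6, column 2: row 6 has {a, b, d, e, f, g} and column 2 has {a, b, d, e, f}, leaving only c.
Row 5, column 2: row 5 has {b, d, e, f} and column 2 has {a, b, c, d, e, f}, leaving only g.
Row 5, column 1: row 5 has {b, d, e, f, g} and column 1 has {b, c, d, e, f}, leaving only a.
Row 5, column 6: row 5 has {a, b, d, e, f, g} and column 6 has {b, d, e, f, g}, leaving only c.
So row 5 reads: a g f e d c b.

a g f e d c b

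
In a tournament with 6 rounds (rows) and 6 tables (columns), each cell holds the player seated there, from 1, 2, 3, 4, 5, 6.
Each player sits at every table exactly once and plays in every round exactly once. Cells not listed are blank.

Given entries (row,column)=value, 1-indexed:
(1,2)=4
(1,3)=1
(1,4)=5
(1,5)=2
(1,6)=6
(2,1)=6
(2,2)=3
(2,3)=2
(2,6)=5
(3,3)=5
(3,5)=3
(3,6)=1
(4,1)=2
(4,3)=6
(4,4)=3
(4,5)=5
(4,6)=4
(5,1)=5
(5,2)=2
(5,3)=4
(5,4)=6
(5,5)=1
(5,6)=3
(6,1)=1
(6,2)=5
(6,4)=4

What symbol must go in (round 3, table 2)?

6

Round 3 already has {1, 3, 5} and table 2 already has {2, 3, 4, 5}, so round 3, table 2 must be 6.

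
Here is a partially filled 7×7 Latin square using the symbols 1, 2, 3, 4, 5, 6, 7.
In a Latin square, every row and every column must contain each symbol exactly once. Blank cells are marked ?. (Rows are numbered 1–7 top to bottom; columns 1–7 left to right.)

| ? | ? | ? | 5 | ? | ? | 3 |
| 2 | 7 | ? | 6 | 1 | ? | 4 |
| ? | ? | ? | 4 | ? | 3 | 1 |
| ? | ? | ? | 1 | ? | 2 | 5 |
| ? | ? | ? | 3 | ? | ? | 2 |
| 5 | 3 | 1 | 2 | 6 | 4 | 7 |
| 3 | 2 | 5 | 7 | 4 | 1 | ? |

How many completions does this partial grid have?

14

Row 1, column 1: eliminating its row and column leaves {1, 4, 6, 7}.
Row 1, column 2: eliminating its row and column leaves {1, 4, 6}.
Row 1, column 3: eliminating its row and column leaves {2, 4, 6, 7}.
Row 1, column 5: eliminating its row and column leaves {2, 7}.
Row 1, column 6: eliminating its row and column leaves {6, 7}.
Row 2, column 3: eliminating its row and column leaves {3}.
Row 2, column 6: eliminating its row and column leaves {5}.
Row 3, column 1: eliminating its row and column leaves {6, 7}.
Row 3, column 2: eliminating its row and column leaves {5, 6}.
Row 3, column 3: eliminating its row and column leaves {2, 6, 7}.
Row 3, column 5: eliminating its row and column leaves {2, 5, 7}.
Row 4, column 1: eliminating its row and column leaves {4, 6, 7}.
Row 4, column 2: eliminating its row and column leaves {4, 6}.
Row 4, column 3: eliminating its row and column leaves {3, 4, 6, 7}.
Row 4, column 5: eliminating its row and column leaves {3, 7}.
Row 5, column 1: eliminating its row and column leaves {1, 4, 6, 7}.
Row 5, column 2: eliminating its row and column leaves {1, 4, 5, 6}.
Row 5, column 3: eliminating its row and column leaves {4, 6, 7}.
Row 5, column 5: eliminating its row and column leaves {5, 7}.
Row 5, column 6: eliminating its row and column leaves {5, 6, 7}.
Row 7, column 7: eliminating its row and column leaves {6}.
Enumerating the assignments across these blanks that avoid any row or column repeat gives 14 completions.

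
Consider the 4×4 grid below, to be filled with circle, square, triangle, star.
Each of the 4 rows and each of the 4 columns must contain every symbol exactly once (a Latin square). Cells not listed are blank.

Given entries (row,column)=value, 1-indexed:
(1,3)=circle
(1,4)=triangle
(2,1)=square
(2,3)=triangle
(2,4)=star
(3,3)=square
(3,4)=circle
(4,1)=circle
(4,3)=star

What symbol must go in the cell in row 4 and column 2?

Row 1, column 1: row 1 has {circle, triangle} and column 1 has {circle, square}, leaving only star.
Row 1, column 2: row 1 has {circle, triangle, star} and column 2 has {}, leaving only square.
Row 4 already has {circle, star} and column 2 already has {square}, so row 4, column 2 must be triangle.

triangle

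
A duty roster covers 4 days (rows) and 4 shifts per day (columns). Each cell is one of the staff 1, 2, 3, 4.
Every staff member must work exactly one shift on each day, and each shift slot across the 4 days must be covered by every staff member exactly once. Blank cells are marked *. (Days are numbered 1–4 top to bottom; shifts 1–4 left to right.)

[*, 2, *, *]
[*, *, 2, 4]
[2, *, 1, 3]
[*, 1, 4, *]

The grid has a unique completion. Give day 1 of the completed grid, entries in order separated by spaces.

4 2 3 1

Day 1, shift 3: day 1 has {2} and shift 3 has {1, 2, 4}, leaving only 3.
Day 1, shift 4: day 1 has {2, 3} and shift 4 has {3, 4}, leaving only 1.
Day 1, shift 1: day 1 has {1, 2, 3} and shift 1 has {2}, leaving only 4.
So day 1 reads: 4 2 3 1.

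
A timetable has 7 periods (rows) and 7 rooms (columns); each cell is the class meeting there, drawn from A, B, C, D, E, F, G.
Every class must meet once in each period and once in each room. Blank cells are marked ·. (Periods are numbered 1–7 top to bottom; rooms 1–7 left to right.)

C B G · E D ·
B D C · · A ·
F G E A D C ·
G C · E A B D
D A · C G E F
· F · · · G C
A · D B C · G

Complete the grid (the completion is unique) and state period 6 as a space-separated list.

Period 6, room 1: period 6 has {C, F, G} and room 1 has {A, B, C, D, F, G}, leaving only E.
Period 6, room 4: period 6 has {C, E, F, G} and room 4 has {A, B, C, E}, leaving only D.
Period 6, room 5: period 6 has {C, D, E, F, G} and room 5 has {A, C, D, E, G}, leaving only B.
Period 6, room 3: period 6 has {B, C, D, E, F, G} and room 3 has {C, D, E, G}, leaving only A.
So period 6 reads: E F A D B G C.

E F A D B G C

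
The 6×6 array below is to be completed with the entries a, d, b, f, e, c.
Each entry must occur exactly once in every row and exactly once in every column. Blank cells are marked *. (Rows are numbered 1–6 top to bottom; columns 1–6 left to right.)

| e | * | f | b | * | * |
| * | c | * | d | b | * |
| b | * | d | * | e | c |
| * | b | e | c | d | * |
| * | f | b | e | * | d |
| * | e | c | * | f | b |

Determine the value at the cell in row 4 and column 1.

Row 1, column 6: row 1 has {b, f, e} and column 6 has {d, b, c}, leaving only a.
Row 1, column 2: row 1 has {a, b, f, e} and column 2 has {b, f, e, c}, leaving only d.
Row 1, column 5: row 1 has {a, d, b, f, e} and column 5 has {d, b, f, e}, leaving only c.
Row 2, column 3: row 2 has {d, b, c} and column 3 has {d, b, f, e, c}, leaving only a.
Row 2, column 1: row 2 has {a, d, b, c} and column 1 has {b, e}, leaving only f.
Row 4 already has {d, b, e, c} and column 1 already has {b, f, e}, so row 4, column 1 must be a.

a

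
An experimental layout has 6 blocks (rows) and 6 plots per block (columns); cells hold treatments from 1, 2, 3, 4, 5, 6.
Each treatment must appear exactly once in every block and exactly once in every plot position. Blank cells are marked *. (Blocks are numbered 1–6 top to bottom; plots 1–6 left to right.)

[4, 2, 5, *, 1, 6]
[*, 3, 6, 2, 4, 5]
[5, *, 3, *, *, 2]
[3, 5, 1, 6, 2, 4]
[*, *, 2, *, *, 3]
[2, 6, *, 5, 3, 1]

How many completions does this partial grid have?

Block 1, plot 4: eliminating its block and plot leaves {3}.
Block 2, plot 1: eliminating its block and plot leaves {1}.
Block 3, plot 2: eliminating its block and plot leaves {1, 4}.
Block 3, plot 4: eliminating its block and plot leaves {1, 4}.
Block 3, plot 5: eliminating its block and plot leaves {6}.
Block 5, plot 1: eliminating its block and plot leaves {1, 6}.
Block 5, plot 2: eliminating its block and plot leaves {1, 4}.
Block 5, plot 4: eliminating its block and plot leaves {1, 4}.
Block 5, plot 5: eliminating its block and plot leaves {5, 6}.
Block 6, plot 3: eliminating its block and plot leaves {4}.
Enumerating the assignments across these blanks that avoid any block or plot repeat gives 2 completions.

2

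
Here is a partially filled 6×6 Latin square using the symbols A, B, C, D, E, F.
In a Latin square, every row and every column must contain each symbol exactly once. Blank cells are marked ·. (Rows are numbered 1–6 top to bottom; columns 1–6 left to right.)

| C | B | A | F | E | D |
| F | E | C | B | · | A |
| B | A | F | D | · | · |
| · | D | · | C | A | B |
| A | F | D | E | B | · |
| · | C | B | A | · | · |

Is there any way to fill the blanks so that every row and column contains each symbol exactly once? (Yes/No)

No

Row 2, column 5: row 2 has {A, B, C, E, F} and column 5 has {A, B, E}, so it must be D.
Row 3, column 5: row 3 has {A, B, D, F} and column 5 has {A, B, D, E}, so it must be C.
Row 3, column 6: row 3 has {A, B, C, D, F} and column 6 has {A, B, D}, so it must be E.
Row 4, column 1: row 4 has {A, B, C, D} and column 1 has {A, B, C, F}, so it must be E.
Now row 4, column 3: row 4 together with column 3 already contain {A, B, C, D, E, F} — every symbol — so nothing can go there. The grid has no valid completion.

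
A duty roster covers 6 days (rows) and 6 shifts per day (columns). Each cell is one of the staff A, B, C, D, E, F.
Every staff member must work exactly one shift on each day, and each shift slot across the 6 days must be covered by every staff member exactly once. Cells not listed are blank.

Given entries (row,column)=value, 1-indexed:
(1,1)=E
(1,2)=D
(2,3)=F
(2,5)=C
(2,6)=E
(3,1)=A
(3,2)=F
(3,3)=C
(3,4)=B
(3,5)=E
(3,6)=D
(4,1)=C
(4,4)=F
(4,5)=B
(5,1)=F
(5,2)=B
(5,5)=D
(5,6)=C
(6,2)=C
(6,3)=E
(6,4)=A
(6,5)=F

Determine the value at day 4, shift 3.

Day 1, shift 4: day 1 has {D, E} and shift 4 has {A, B, F}, leaving only C.
Day 1, shift 5: day 1 has {C, D, E} and shift 5 has {B, C, D, E, F}, leaving only A.
Day 1, shift 3: day 1 has {A, C, D, E} and shift 3 has {C, E, F}, leaving only B.
Day 1, shift 6: day 1 has {A, B, C, D, E} and shift 6 has {C, D, E}, leaving only F.
Day 2, shift 2: day 2 has {C, E, F} and shift 2 has {B, C, D, F}, leaving only A.
Day 2, shift 4: day 2 has {A, C, E, F} and shift 4 has {A, B, C, F}, leaving only D.
Day 2, shift 1: day 2 has {A, C, D, E, F} and shift 1 has {A, C, E, F}, leaving only B.
Day 4, shift 2: day 4 has {B, C, F} and shift 2 has {A, B, C, D, F}, leaving only E.
Day 4, shift 6: day 4 has {B, C, E, F} and shift 6 has {C, D, E, F}, leaving only A.
Day 4 already has {A, B, C, E, F} and shift 3 already has {B, C, E, F}, so day 4, shift 3 must be D.

D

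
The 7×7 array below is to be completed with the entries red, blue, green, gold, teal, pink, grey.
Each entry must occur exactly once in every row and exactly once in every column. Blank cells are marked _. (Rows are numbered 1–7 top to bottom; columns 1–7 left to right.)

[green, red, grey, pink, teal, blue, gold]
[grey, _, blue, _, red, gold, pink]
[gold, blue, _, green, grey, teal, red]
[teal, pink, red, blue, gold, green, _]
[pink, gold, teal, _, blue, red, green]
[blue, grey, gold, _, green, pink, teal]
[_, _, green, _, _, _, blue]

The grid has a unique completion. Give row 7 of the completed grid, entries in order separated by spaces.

Row 7, column 1: row 7 has {blue, green} and column 1 has {blue, green, gold, teal, pink, grey}, leaving only red.
Row 7, column 2: row 7 has {red, blue, green} and column 2 has {red, blue, gold, pink, grey}, leaving only teal.
Row 7, column 5: row 7 has {red, blue, green, teal} and column 5 has {red, blue, green, gold, teal, grey}, leaving only pink.
Row 7, column 6: row 7 has {red, blue, green, teal, pink} and column 6 has {red, blue, green, gold, teal, pink}, leaving only grey.
Row 7, column 4: row 7 has {red, blue, green, teal, pink, grey} and column 4 has {blue, green, pink}, leaving only gold.
So row 7 reads: red teal green gold pink grey blue.

red teal green gold pink grey blue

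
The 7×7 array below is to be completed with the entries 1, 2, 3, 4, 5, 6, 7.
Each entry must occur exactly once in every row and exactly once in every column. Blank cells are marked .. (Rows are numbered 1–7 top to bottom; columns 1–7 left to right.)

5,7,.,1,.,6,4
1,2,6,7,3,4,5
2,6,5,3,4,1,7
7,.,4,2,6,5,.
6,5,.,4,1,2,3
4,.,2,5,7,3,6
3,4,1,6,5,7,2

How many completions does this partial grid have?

1

Row 1, column 3: eliminating its row and column leaves {3}.
Row 1, column 5: eliminating its row and column leaves {2}.
Row 4, column 2: eliminating its row and column leaves {1, 3}.
Row 4, column 7: eliminating its row and column leaves {1}.
Row 5, column 3: eliminating its row and column leaves {7}.
Row 6, column 2: eliminating its row and column leaves {1}.
Only one assignment across all blanks avoids any row or column repeat, giving 1 completion.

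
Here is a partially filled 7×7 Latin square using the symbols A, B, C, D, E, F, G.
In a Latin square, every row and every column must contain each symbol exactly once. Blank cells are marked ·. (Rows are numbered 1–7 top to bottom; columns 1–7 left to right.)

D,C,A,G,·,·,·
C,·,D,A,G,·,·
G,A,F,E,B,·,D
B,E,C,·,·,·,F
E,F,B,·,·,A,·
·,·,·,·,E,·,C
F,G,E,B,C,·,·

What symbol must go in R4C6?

Row 1, column 5: row 1 has {A, C, D, G} and column 5 has {B, C, E, G}, leaving only F.
Row 2, column 2: row 2 has {A, C, D, G} and column 2 has {A, C, E, F, G}, leaving only B.
Row 2, column 7: row 2 has {A, B, C, D, G} and column 7 has {C, D, F}, leaving only E.
Row 1, column 7: row 1 has {A, C, D, F, G} and column 7 has {C, D, E, F}, leaving only B.
Row 1, column 6: row 1 has {A, B, C, D, F, G} and column 6 has {A}, leaving only E.
Row 2, column 6: row 2 has {A, B, C, D, E, G} and column 6 has {A, E}, leaving only F.
Row 3, column 6: row 3 has {A, B, D, E, F, G} and column 6 has {A, E, F}, leaving only C.
Row 4, column 4: row 4 has {B, C, E, F} and column 4 has {A, B, E, G}, leaving only D.
Row 4 already has {B, C, D, E, F} and column 6 already has {A, C, E, F}, so row 4, column 6 must be G.

G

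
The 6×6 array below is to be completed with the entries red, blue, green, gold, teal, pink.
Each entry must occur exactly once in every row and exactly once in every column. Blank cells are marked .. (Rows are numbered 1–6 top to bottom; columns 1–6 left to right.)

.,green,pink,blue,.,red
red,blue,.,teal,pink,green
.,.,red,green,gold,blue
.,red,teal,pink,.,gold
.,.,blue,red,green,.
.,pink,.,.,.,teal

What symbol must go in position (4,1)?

Row 1, column 5: row 1 has {red, blue, green, pink} and column 5 has {green, gold, pink}, leaving only teal.
Row 1, column 1: row 1 has {red, blue, green, teal, pink} and column 1 has {red}, leaving only gold.
Row 2, column 3: row 2 has {red, blue, green, teal, pink} and column 3 has {red, blue, teal, pink}, leaving only gold.
Row 3, column 2: row 3 has {red, blue, green, gold} and column 2 has {red, blue, green, pink}, leaving only teal.
Row 3, column 1: row 3 has {red, blue, green, gold, teal} and column 1 has {red, gold}, leaving only pink.
Row 4, column 5: row 4 has {red, gold, teal, pink} and column 5 has {green, gold, teal, pink}, leaving only blue.
Row 4 already has {red, blue, gold, teal, pink} and column 1 already has {red, gold, pink}, so row 4, column 1 must be green.

green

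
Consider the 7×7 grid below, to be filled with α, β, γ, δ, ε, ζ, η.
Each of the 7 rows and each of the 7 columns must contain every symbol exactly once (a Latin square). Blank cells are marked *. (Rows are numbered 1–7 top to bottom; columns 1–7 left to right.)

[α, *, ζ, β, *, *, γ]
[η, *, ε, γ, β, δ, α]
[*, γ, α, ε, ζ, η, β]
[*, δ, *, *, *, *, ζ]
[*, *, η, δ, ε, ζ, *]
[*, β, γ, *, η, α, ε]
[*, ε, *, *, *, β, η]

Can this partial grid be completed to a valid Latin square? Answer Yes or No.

Row 5, column 7: row 5 together with column 7 already contain {α, β, γ, δ, ε, ζ, η} — every symbol — so nothing can go there. The grid has no valid completion.

No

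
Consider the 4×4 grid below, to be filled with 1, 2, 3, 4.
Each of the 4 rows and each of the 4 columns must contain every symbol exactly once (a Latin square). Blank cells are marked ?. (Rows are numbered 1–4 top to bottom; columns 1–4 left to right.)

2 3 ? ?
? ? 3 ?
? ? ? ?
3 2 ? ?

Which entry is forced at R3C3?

Row 3, column 3 is narrowed to {1, 2, 4}.
If it were 1, then row 4, column 3 would be left with no valid symbol.
If it were 4, then row 4, column 3 would be left with no valid symbol.
So row 3, column 3 must be 2.

2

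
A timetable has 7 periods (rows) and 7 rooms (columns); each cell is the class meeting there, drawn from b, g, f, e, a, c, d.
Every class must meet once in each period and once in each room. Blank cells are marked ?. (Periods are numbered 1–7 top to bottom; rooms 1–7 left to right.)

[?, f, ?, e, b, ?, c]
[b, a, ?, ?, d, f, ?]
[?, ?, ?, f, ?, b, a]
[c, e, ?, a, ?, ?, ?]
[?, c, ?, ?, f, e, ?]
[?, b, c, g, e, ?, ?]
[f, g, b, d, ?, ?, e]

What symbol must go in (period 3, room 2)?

d

Period 3 already has {b, f, a} and room 2 already has {b, g, f, e, a, c}, so period 3, room 2 must be d.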